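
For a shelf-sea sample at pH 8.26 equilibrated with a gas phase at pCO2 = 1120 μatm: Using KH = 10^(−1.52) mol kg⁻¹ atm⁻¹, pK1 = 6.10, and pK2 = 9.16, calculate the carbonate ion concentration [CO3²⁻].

[CO3²⁻] = 0.615 mmol/kg

[CO2*] = KH · pCO2 = 10^(−1.52) × 1120×10^-6 = 3.382×10^-5 mol/kg
α₀ = 1/(1 + K1/[H⁺] + K1K2/[H⁺]²) = 1/(1 + 10^+2.16 + 10^+1.26) = 0.006107
DIC = [CO2*]/α₀ = 3.382×10^-5 / 0.006107 = 5.538 mmol/kg
[CO3²⁻] = α₂·DIC; α₂ = 0.1111, so [CO3²⁻] = 0.1111 × 5.538 = 0.615 mmol/kg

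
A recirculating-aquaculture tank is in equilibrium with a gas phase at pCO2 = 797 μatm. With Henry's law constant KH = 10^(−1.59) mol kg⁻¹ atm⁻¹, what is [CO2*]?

[CO2*] = 20.5 μmol/kg

KH = 10^(−1.59) = 2.570×10^-2 mol kg⁻¹ atm⁻¹
[CO2*] = KH · pCO2 = 2.570×10^-2 × 797×10^-6 atm = 2.05×10^-5 mol/kg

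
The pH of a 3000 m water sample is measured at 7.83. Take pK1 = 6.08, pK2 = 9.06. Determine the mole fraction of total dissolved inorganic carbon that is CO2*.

α₀ = 0.0165

α₀ = 1 / (1 + K1/[H⁺] + K1K2/[H⁺]²) = 1 / (1 + 10^+1.75 + 10^+0.52)
   = 1 / (1 + 56.234 + 3.3113) = 1/60.545 = 0.01652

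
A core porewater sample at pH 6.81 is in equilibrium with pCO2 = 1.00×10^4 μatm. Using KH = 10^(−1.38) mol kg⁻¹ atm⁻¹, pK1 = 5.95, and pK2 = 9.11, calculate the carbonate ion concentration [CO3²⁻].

[CO3²⁻] = 15.1 μmol/kg

[CO2*] = KH · pCO2 = 10^(−1.38) × 1.00×10^4×10^-6 = 4.169×10^-4 mol/kg
α₀ = 1/(1 + K1/[H⁺] + K1K2/[H⁺]²) = 1/(1 + 10^+0.86 + 10^-1.44) = 0.1208
DIC = [CO2*]/α₀ = 4.169×10^-4 / 0.1208 = 3.452 mmol/kg
[CO3²⁻] = α₂·DIC; α₂ = 0.004385, so [CO3²⁻] = 0.004385 × 3.452 = 0.0151 mmol/kg = 15.1 μmol/kg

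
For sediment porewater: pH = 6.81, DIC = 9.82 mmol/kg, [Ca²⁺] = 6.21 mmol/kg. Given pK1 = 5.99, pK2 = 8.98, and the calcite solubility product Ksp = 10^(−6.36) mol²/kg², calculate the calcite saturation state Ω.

α₂ = 1 / (1 + [H⁺]/K2 + [H⁺]²/(K1K2)) = 1 / (1 + 10^+2.17 + 10^+1.35)
   = 1 / (1 + 147.91 + 22.387) = 1/171.30 = 0.005838
[CO3²⁻] = α₂ × DIC = 0.005838 × 9.82 = 0.05733 mmol/kg
Ksp = 10^(−6.36) = 4.365×10^-7
Ω = [Ca²⁺][CO3²⁻]/Ksp = (6.21×10^-3)(5.733×10^-5) / 4.365×10^-7 = 0.816

Ω = 0.816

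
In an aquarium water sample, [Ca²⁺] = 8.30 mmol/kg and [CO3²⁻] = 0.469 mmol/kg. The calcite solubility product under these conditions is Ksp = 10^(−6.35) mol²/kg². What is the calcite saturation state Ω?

Ω = 8.71

Ksp = 10^(−6.35) = 4.467×10^-7
Ω = [Ca²⁺][CO3²⁻]/Ksp = (8.30×10^-3)(0.469×10^-3) / 4.467×10^-7 = 8.71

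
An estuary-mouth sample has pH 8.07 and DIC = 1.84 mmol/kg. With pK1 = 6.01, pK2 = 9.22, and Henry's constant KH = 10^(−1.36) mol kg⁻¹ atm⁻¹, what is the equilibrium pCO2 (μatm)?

pCO2 = 340 μatm

α₀ = 1 / (1 + K1/[H⁺] + K1K2/[H⁺]²) = 1 / (1 + 10^+2.06 + 10^+0.91)
   = 1 / (1 + 114.82 + 8.1283) = 1/123.94 = 0.008068
[CO2*] = α₀ × DIC = 0.008068 × 1.84 = 0.01485 mmol/kg = 14.85 μmol/kg
pCO2 = [CO2*]/KH = 1.485×10^-5 / 4.365×10^-2 = 340 μatm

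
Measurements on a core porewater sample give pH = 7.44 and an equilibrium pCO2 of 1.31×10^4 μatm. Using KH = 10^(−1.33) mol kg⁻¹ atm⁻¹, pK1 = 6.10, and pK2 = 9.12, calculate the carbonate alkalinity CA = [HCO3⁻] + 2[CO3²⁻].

[CO2*] = KH · pCO2 = 10^(−1.33) × 1.31×10^4×10^-6 = 6.127×10^-4 mol/kg
α₀ = 1/(1 + K1/[H⁺] + K1K2/[H⁺]²) = 1/(1 + 10^+1.34 + 10^-0.34) = 0.04285
DIC = [CO2*]/α₀ = 6.127×10^-4 / 0.04285 = 14.30 mmol/kg
CA = (α₁ + 2α₂)·DIC = (0.9376 + 2×0.01959) × 14.30 = 14.0 mmol/kg

CA = 14.0 mmol/kg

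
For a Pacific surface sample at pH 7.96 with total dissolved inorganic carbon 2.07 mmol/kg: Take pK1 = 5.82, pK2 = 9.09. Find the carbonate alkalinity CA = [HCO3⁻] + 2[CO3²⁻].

CA = [HCO3⁻] + 2[CO3²⁻] = (α₁ + 2α₂)·DIC
At pH 7.96: [H⁺]/K1 = 10^-2.14 = 0.0072444, K2/[H⁺] = 10^-1.13 = 0.074131
α₁ = 1/(1 + 0.0072444 + 0.074131) = 1/1.0814 = 0.9247; α₂ = α₁·K2/[H⁺] = 0.06855
α₁ + 2α₂ = 1.0619
CA = 1.0619 × 2.07 = 2.20 mmol/kg

CA = 2.20 mmol/kg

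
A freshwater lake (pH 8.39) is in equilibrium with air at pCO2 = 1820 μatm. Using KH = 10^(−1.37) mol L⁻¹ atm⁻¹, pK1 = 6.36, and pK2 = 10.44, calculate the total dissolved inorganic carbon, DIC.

DIC = 8.47 mmol/L

[CO2*] = KH · pCO2 = 10^(−1.37) × 1820×10^-6 = 7.764×10^-5 mol/L
α₀ = 1/(1 + K1/[H⁺] + K1K2/[H⁺]²) = 1/(1 + 10^+2.03 + 10^-0.02) = 0.009165
DIC = [CO2*]/α₀ = 7.764×10^-5 / 0.009165 = 8.47 mmol/L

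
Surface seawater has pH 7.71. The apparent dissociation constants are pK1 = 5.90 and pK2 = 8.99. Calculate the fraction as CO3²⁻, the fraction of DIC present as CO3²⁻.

α₂ = 1 / (1 + [H⁺]/K2 + [H⁺]²/(K1K2)) = 1 / (1 + 10^+1.28 + 10^-0.53)
   = 1 / (1 + 19.055 + 0.29512) = 1/20.350 = 0.04914

α₂ = 0.0491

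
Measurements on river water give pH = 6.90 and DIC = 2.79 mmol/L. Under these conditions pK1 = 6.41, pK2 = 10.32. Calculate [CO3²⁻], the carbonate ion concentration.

[CO3²⁻] = 0.801 μmol/L

α₂ = 1 / (1 + [H⁺]/K2 + [H⁺]²/(K1K2)) = 1 / (1 + 10^+3.42 + 10^+2.93)
   = 1 / (1 + 2630.3 + 851.14) = 1/3482.4 = 0.0002872
[CO3²⁻] = α₂ × DIC = 0.0002872 × 2.79 = 0.000801 mmol/L = 0.801 μmol/L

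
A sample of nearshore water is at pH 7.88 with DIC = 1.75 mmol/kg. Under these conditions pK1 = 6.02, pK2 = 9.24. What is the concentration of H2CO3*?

[CO2*] = 0.0228 mmol/kg

α₀ = 1 / (1 + K1/[H⁺] + K1K2/[H⁺]²) = 1 / (1 + 10^+1.86 + 10^+0.50)
   = 1 / (1 + 72.444 + 3.1623) = 1/76.606 = 0.01305
[CO2*] = α₀ × DIC = 0.01305 × 1.75 = 0.0228 mmol/kg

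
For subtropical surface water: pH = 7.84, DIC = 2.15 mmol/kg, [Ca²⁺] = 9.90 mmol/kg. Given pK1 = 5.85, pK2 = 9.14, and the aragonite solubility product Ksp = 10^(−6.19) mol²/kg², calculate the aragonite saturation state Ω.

α₂ = 1 / (1 + [H⁺]/K2 + [H⁺]²/(K1K2)) = 1 / (1 + 10^+1.30 + 10^-0.69)
   = 1 / (1 + 19.953 + 0.20417) = 1/21.157 = 0.04727
[CO3²⁻] = α₂ × DIC = 0.04727 × 2.15 = 0.1016 mmol/kg
Ksp = 10^(−6.19) = 6.457×10^-7
Ω = [Ca²⁺][CO3²⁻]/Ksp = (9.90×10^-3)(1.016×10^-4) / 6.457×10^-7 = 1.56

Ω = 1.56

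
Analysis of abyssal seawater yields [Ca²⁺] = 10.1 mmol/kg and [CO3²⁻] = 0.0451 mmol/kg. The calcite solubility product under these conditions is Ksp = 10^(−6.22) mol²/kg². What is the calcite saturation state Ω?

Ksp = 10^(−6.22) = 6.026×10^-7
Ω = [Ca²⁺][CO3²⁻]/Ksp = (10.1×10^-3)(0.0451×10^-3) / 6.026×10^-7 = 0.756

Ω = 0.756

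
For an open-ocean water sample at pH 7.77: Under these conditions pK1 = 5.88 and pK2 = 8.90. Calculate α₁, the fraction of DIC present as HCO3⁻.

α₁ = 0.920

α₁ = 1 / (1 + [H⁺]/K1 + K2/[H⁺]) = 1 / (1 + 10^-1.89 + 10^-1.13)
   = 1 / (1 + 0.012882 + 0.074131) = 1/1.0870 = 0.9200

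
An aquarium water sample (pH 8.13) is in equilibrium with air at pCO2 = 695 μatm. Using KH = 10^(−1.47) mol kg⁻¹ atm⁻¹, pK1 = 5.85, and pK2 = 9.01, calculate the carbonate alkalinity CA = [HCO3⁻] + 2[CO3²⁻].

[CO2*] = KH · pCO2 = 10^(−1.47) × 695×10^-6 = 2.355×10^-5 mol/kg
α₀ = 1/(1 + K1/[H⁺] + K1K2/[H⁺]²) = 1/(1 + 10^+2.28 + 10^+1.40) = 0.004615
DIC = [CO2*]/α₀ = 2.355×10^-5 / 0.004615 = 5.102 mmol/kg
CA = (α₁ + 2α₂)·DIC = (0.8795 + 2×0.1159) × 5.102 = 5.67 mmol/kg

CA = 5.67 mmol/kg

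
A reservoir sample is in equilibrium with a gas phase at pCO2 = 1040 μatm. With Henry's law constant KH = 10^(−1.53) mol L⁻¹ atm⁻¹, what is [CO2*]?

KH = 10^(−1.53) = 2.951×10^-2 mol L⁻¹ atm⁻¹
[CO2*] = KH · pCO2 = 2.951×10^-2 × 1040×10^-6 atm = 3.07×10^-5 mol/L

[CO2*] = 30.7 μmol/L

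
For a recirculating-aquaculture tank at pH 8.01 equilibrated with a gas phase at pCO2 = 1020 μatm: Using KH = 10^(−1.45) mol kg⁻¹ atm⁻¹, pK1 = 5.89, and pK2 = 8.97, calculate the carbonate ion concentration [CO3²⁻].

[CO2*] = KH · pCO2 = 10^(−1.45) × 1020×10^-6 = 3.619×10^-5 mol/kg
α₀ = 1/(1 + K1/[H⁺] + K1K2/[H⁺]²) = 1/(1 + 10^+2.12 + 10^+1.16) = 0.006790
DIC = [CO2*]/α₀ = 3.619×10^-5 / 0.006790 = 5.330 mmol/kg
[CO3²⁻] = α₂·DIC; α₂ = 0.09814, so [CO3²⁻] = 0.09814 × 5.330 = 0.523 mmol/kg

[CO3²⁻] = 0.523 mmol/kg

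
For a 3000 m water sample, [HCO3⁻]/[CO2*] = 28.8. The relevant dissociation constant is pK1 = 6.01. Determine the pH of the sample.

pH = 7.47

From K1 = [H⁺][HCO3⁻]/[CO2*]:  pH = pK1 + log₁₀([HCO3⁻]/[CO2*])
log₁₀(28.8) = +1.459
pH = 6.01 + (+1.459) = 7.47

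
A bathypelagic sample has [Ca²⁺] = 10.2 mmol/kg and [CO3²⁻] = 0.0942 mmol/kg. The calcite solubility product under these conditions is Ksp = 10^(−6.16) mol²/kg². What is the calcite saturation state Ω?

Ω = 1.39

Ksp = 10^(−6.16) = 6.918×10^-7
Ω = [Ca²⁺][CO3²⁻]/Ksp = (10.2×10^-3)(0.0942×10^-3) / 6.918×10^-7 = 1.39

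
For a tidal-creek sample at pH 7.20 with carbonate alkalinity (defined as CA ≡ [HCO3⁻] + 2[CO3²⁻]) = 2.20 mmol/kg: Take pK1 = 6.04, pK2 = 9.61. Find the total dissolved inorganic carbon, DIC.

CA = [HCO3⁻] + 2[CO3²⁻] = (α₁ + 2α₂)·DIC
At pH 7.20: [H⁺]/K1 = 10^-1.16 = 0.069183, K2/[H⁺] = 10^-2.41 = 0.0038905
α₁ = 1/(1 + 0.069183 + 0.0038905) = 1/1.0731 = 0.9319; α₂ = α₁·K2/[H⁺] = 0.003626
α₁ + 2α₂ = 0.9392
DIC = CA / (α₁ + 2α₂) = 2.20 / 0.9392 = 2.34 mmol/kg

DIC = 2.34 mmol/kg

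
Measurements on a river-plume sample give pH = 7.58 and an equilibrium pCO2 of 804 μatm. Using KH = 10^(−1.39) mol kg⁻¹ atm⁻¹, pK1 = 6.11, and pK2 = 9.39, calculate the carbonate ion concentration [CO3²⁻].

[CO2*] = KH · pCO2 = 10^(−1.39) × 804×10^-6 = 3.275×10^-5 mol/kg
α₀ = 1/(1 + K1/[H⁺] + K1K2/[H⁺]²) = 1/(1 + 10^+1.47 + 10^-0.34) = 0.03229
DIC = [CO2*]/α₀ = 3.275×10^-5 / 0.03229 = 1.014 mmol/kg
[CO3²⁻] = α₂·DIC; α₂ = 0.01476, so [CO3²⁻] = 0.01476 × 1.014 = 0.0150 mmol/kg = 15.0 μmol/kg

[CO3²⁻] = 15.0 μmol/kg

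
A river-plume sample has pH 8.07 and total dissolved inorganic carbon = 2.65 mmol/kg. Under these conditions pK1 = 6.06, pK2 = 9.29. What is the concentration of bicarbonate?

[HCO3⁻] = 2.48 mmol/kg

α₁ = 1 / (1 + [H⁺]/K1 + K2/[H⁺]) = 1 / (1 + 10^-2.01 + 10^-1.22)
   = 1 / (1 + 0.0097724 + 0.060256) = 1/1.0700 = 0.9346
[HCO3⁻] = α₁ × DIC = 0.9346 × 2.65 = 2.48 mmol/kg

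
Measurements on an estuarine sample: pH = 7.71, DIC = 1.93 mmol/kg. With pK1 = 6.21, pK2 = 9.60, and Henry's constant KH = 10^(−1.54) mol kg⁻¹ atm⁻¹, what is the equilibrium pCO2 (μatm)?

α₀ = 1 / (1 + K1/[H⁺] + K1K2/[H⁺]²) = 1 / (1 + 10^+1.50 + 10^-0.39)
   = 1 / (1 + 31.623 + 0.40738) = 1/33.030 = 0.03028
[CO2*] = α₀ × DIC = 0.03028 × 1.93 = 0.05843 mmol/kg
pCO2 = [CO2*]/KH = 5.843×10^-5 / 2.884×10^-2 = 2030 μatm

pCO2 = 2030 μatm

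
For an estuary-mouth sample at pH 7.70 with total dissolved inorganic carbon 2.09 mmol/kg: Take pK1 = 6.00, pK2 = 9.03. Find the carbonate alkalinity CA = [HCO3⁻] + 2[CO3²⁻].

CA = 2.14 mmol/kg

CA = [HCO3⁻] + 2[CO3²⁻] = (α₁ + 2α₂)·DIC
At pH 7.70: [H⁺]/K1 = 10^-1.70 = 0.019953, K2/[H⁺] = 10^-1.33 = 0.046774
α₁ = 1/(1 + 0.019953 + 0.046774) = 1/1.0667 = 0.9374; α₂ = α₁·K2/[H⁺] = 0.04385
α₁ + 2α₂ = 1.0251
CA = 1.0251 × 2.09 = 2.14 mmol/kg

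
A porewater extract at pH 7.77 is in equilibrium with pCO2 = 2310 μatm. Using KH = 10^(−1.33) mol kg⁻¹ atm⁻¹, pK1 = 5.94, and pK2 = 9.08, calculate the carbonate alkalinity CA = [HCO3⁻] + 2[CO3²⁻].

[CO2*] = KH · pCO2 = 10^(−1.33) × 2310×10^-6 = 1.080×10^-4 mol/kg
α₀ = 1/(1 + K1/[H⁺] + K1K2/[H⁺]²) = 1/(1 + 10^+1.83 + 10^+0.52) = 0.01390
DIC = [CO2*]/α₀ = 1.080×10^-4 / 0.01390 = 7.771 mmol/kg
CA = (α₁ + 2α₂)·DIC = (0.9401 + 2×0.04604) × 7.771 = 8.02 mmol/kg

CA = 8.02 mmol/kg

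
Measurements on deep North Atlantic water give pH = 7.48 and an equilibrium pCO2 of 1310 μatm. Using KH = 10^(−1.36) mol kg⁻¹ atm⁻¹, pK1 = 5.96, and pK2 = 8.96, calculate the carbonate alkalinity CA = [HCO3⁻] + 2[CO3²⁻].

CA = 2.02 mmol/kg

[CO2*] = KH · pCO2 = 10^(−1.36) × 1310×10^-6 = 5.718×10^-5 mol/kg
α₀ = 1/(1 + K1/[H⁺] + K1K2/[H⁺]²) = 1/(1 + 10^+1.52 + 10^+0.04) = 0.02840
DIC = [CO2*]/α₀ = 5.718×10^-5 / 0.02840 = 2.013 mmol/kg
CA = (α₁ + 2α₂)·DIC = (0.9405 + 2×0.03114) × 2.013 = 2.02 mmol/kg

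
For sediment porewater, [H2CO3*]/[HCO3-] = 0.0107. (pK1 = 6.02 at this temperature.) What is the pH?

pH = 7.99

From K1 = [H⁺][HCO3-]/[H2CO3*]:  pH = pK1 − log₁₀([H2CO3*]/[HCO3-])
log₁₀(0.0107) = -1.971
pH = 6.02 − (-1.971) = 7.99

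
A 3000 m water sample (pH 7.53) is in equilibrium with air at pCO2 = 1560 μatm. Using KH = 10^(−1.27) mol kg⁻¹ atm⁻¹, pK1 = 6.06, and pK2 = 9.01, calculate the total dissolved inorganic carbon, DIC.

[CO2*] = KH · pCO2 = 10^(−1.27) × 1560×10^-6 = 8.378×10^-5 mol/kg
α₀ = 1/(1 + K1/[H⁺] + K1K2/[H⁺]²) = 1/(1 + 10^+1.47 + 10^-0.01) = 0.03176
DIC = [CO2*]/α₀ = 8.378×10^-5 / 0.03176 = 2.64 mmol/kg

DIC = 2.64 mmol/kg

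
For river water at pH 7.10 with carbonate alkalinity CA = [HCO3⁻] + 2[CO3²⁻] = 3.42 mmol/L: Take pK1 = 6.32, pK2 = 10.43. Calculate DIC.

CA = [HCO3⁻] + 2[CO3²⁻] = (α₁ + 2α₂)·DIC
At pH 7.10: [H⁺]/K1 = 10^-0.78 = 0.16596, K2/[H⁺] = 10^-3.33 = 0.00046774
α₁ = 1/(1 + 0.16596 + 0.00046774) = 1/1.1664 = 0.8573; α₂ = α₁·K2/[H⁺] = 0.0004010
α₁ + 2α₂ = 0.8581
DIC = CA / (α₁ + 2α₂) = 3.42 / 0.8581 = 3.99 mmol/L

DIC = 3.99 mmol/L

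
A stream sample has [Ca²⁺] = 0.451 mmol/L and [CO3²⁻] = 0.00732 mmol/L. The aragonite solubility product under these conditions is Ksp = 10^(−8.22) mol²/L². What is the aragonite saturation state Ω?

Ω = 0.548

Ksp = 10^(−8.22) = 6.026×10^-9
Ω = [Ca²⁺][CO3²⁻]/Ksp = (0.451×10^-3)(0.00732×10^-3) / 6.026×10^-9 = 0.548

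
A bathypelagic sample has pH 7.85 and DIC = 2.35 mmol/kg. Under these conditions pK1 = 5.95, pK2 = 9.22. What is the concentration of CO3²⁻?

[CO3²⁻] = 0.0950 mmol/kg

α₂ = 1 / (1 + [H⁺]/K2 + [H⁺]²/(K1K2)) = 1 / (1 + 10^+1.37 + 10^-0.53)
   = 1 / (1 + 23.442 + 0.29512) = 1/24.737 = 0.04042
[CO3²⁻] = α₂ × DIC = 0.04042 × 2.35 = 0.0950 mmol/kg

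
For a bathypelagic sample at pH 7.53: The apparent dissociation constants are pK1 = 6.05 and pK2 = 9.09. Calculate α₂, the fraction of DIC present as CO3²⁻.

α₂ = 0.0260

α₂ = 1 / (1 + [H⁺]/K2 + [H⁺]²/(K1K2)) = 1 / (1 + 10^+1.56 + 10^+0.08)
   = 1 / (1 + 36.308 + 1.2023) = 1/38.510 = 0.02597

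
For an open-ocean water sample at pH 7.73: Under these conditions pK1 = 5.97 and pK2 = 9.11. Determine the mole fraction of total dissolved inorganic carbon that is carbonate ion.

α₂ = 0.0394

α₂ = 1 / (1 + [H⁺]/K2 + [H⁺]²/(K1K2)) = 1 / (1 + 10^+1.38 + 10^-0.38)
   = 1 / (1 + 23.988 + 0.41687) = 1/25.405 = 0.03936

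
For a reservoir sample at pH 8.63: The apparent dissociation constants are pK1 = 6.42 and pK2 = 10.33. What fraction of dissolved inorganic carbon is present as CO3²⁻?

α₂ = 0.0194

α₂ = 1 / (1 + [H⁺]/K2 + [H⁺]²/(K1K2)) = 1 / (1 + 10^+1.70 + 10^-0.51)
   = 1 / (1 + 50.119 + 0.30903) = 1/51.428 = 0.01944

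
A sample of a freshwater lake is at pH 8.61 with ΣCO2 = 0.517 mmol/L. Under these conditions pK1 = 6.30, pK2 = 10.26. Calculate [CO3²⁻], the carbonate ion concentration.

α₂ = 1 / (1 + [H⁺]/K2 + [H⁺]²/(K1K2)) = 1 / (1 + 10^+1.65 + 10^-0.66)
   = 1 / (1 + 44.668 + 0.21878) = 1/45.887 = 0.02179
[CO3²⁻] = α₂ × DIC = 0.02179 × 0.517 = 0.0113 mmol/L = 11.3 μmol/L

[CO3²⁻] = 11.3 μmol/L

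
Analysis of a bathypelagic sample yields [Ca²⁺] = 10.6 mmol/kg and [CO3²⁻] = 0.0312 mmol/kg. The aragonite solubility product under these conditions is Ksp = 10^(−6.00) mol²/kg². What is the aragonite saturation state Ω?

Ksp = 10^(−6.00) = 1.000×10^-6
Ω = [Ca²⁺][CO3²⁻]/Ksp = (10.6×10^-3)(0.0312×10^-3) / 1.000×10^-6 = 0.331

Ω = 0.331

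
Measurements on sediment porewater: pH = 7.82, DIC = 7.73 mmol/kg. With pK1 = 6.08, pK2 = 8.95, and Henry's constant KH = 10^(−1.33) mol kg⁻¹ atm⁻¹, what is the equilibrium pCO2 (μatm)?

pCO2 = 2750 μatm

α₀ = 1 / (1 + K1/[H⁺] + K1K2/[H⁺]²) = 1 / (1 + 10^+1.74 + 10^+0.61)
   = 1 / (1 + 54.954 + 4.0738) = 1/60.028 = 0.01666
[CO2*] = α₀ × DIC = 0.01666 × 7.73 = 0.1288 mmol/kg
pCO2 = [CO2*]/KH = 1.288×10^-4 / 4.677×10^-2 = 2750 μatm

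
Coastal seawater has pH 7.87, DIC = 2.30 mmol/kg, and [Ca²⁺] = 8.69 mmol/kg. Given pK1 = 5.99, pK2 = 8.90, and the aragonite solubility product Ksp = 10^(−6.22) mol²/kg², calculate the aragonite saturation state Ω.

Ω = 2.80

α₂ = 1 / (1 + [H⁺]/K2 + [H⁺]²/(K1K2)) = 1 / (1 + 10^+1.03 + 10^-0.85)
   = 1 / (1 + 10.715 + 0.14125) = 1/11.856 = 0.08434
[CO3²⁻] = α₂ × DIC = 0.08434 × 2.30 = 0.1940 mmol/kg
Ksp = 10^(−6.22) = 6.026×10^-7
Ω = [Ca²⁺][CO3²⁻]/Ksp = (8.69×10^-3)(1.940×10^-4) / 6.026×10^-7 = 2.80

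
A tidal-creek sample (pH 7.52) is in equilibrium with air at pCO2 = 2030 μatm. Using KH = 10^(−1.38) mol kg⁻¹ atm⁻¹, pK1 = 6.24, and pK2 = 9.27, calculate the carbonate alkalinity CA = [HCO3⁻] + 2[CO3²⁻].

CA = 1.67 mmol/kg

[CO2*] = KH · pCO2 = 10^(−1.38) × 2030×10^-6 = 8.462×10^-5 mol/kg
α₀ = 1/(1 + K1/[H⁺] + K1K2/[H⁺]²) = 1/(1 + 10^+1.28 + 10^-0.47) = 0.04904
DIC = [CO2*]/α₀ = 8.462×10^-5 / 0.04904 = 1.726 mmol/kg
CA = (α₁ + 2α₂)·DIC = (0.9343 + 2×0.01662) × 1.726 = 1.67 mmol/kg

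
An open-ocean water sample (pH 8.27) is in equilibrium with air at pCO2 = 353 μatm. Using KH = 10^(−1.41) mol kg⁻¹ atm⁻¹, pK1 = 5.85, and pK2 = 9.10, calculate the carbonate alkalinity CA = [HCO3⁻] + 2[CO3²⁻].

[CO2*] = KH · pCO2 = 10^(−1.41) × 353×10^-6 = 1.373×10^-5 mol/kg
α₀ = 1/(1 + K1/[H⁺] + K1K2/[H⁺]²) = 1/(1 + 10^+2.42 + 10^+1.59) = 0.003301
DIC = [CO2*]/α₀ = 1.373×10^-5 / 0.003301 = 4.160 mmol/kg
CA = (α₁ + 2α₂)·DIC = (0.8683 + 2×0.1284) × 4.160 = 4.68 mmol/kg

CA = 4.68 mmol/kg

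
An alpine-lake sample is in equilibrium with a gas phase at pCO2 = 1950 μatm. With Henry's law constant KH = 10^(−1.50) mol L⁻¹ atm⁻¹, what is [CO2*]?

[CO2*] = 61.7 μmol/L

KH = 10^(−1.50) = 3.162×10^-2 mol L⁻¹ atm⁻¹
[CO2*] = KH · pCO2 = 3.162×10^-2 × 1950×10^-6 atm = 6.17×10^-5 mol/L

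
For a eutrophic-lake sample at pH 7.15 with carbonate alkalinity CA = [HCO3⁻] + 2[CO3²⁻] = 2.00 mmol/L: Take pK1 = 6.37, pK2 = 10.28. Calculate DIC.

CA = [HCO3⁻] + 2[CO3²⁻] = (α₁ + 2α₂)·DIC
At pH 7.15: [H⁺]/K1 = 10^-0.78 = 0.16596, K2/[H⁺] = 10^-3.13 = 0.00074131
α₁ = 1/(1 + 0.16596 + 0.00074131) = 1/1.1667 = 0.8571; α₂ = α₁·K2/[H⁺] = 0.0006354
α₁ + 2α₂ = 0.8584
DIC = CA / (α₁ + 2α₂) = 2.00 / 0.8584 = 2.33 mmol/L

DIC = 2.33 mmol/L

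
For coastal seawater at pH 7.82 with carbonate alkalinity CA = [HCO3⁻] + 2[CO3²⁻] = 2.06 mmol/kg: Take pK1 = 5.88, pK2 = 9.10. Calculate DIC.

DIC = 1.98 mmol/kg

CA = [HCO3⁻] + 2[CO3²⁻] = (α₁ + 2α₂)·DIC
At pH 7.82: [H⁺]/K1 = 10^-1.94 = 0.011482, K2/[H⁺] = 10^-1.28 = 0.052481
α₁ = 1/(1 + 0.011482 + 0.052481) = 1/1.0640 = 0.9399; α₂ = α₁·K2/[H⁺] = 0.04933
α₁ + 2α₂ = 1.0385
DIC = CA / (α₁ + 2α₂) = 2.06 / 1.0385 = 1.98 mmol/kg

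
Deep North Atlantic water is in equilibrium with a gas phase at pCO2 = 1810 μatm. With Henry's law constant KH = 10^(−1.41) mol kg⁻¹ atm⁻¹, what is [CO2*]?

[CO2*] = 70.4 μmol/kg

KH = 10^(−1.41) = 3.890×10^-2 mol kg⁻¹ atm⁻¹
[CO2*] = KH · pCO2 = 3.890×10^-2 × 1810×10^-6 atm = 7.04×10^-5 mol/kg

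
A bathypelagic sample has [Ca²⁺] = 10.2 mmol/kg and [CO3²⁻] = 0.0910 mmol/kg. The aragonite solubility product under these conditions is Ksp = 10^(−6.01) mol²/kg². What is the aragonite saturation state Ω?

Ω = 0.950

Ksp = 10^(−6.01) = 9.772×10^-7
Ω = [Ca²⁺][CO3²⁻]/Ksp = (10.2×10^-3)(0.0910×10^-3) / 9.772×10^-7 = 0.950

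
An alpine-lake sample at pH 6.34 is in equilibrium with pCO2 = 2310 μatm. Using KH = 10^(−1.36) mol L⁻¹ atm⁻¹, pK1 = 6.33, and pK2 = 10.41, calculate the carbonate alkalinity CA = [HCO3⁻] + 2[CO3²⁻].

CA = 0.103 mmol/L

[CO2*] = KH · pCO2 = 10^(−1.36) × 2310×10^-6 = 1.008×10^-4 mol/L
α₀ = 1/(1 + K1/[H⁺] + K1K2/[H⁺]²) = 1/(1 + 10^+0.01 + 10^-4.06) = 0.4942
DIC = [CO2*]/α₀ = 1.008×10^-4 / 0.4942 = 0.2040 mmol/L
CA = (α₁ + 2α₂)·DIC = (0.5057 + 2×4.304×10^-5) × 0.2040 = 0.103 mmol/L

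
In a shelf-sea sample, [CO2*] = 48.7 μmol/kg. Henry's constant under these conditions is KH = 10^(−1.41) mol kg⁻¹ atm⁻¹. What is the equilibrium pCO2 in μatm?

pCO2 = 1250 μatm

KH = 10^(−1.41) = 3.890×10^-2 mol kg⁻¹ atm⁻¹
pCO2 = [CO2*]/KH = 48.7×10^-6 / 3.890×10^-2 = 1.25×10^-3 atm = 1250 μatm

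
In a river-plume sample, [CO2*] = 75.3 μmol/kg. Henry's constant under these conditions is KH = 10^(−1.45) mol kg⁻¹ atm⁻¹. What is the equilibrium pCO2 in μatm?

pCO2 = 2120 μatm

KH = 10^(−1.45) = 3.548×10^-2 mol kg⁻¹ atm⁻¹
pCO2 = [CO2*]/KH = 75.3×10^-6 / 3.548×10^-2 = 2.12×10^-3 atm = 2120 μatm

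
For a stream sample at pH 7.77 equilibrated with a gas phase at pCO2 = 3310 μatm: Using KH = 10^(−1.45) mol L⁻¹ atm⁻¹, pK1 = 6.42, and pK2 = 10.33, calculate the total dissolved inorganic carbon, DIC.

DIC = 2.75 mmol/L

[CO2*] = KH · pCO2 = 10^(−1.45) × 3310×10^-6 = 1.174×10^-4 mol/L
α₀ = 1/(1 + K1/[H⁺] + K1K2/[H⁺]²) = 1/(1 + 10^+1.35 + 10^-1.21) = 0.04265
DIC = [CO2*]/α₀ = 1.174×10^-4 / 0.04265 = 2.75 mmol/L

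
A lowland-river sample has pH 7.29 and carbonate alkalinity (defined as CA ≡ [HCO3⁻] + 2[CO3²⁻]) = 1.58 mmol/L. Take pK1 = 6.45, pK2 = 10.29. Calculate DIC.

DIC = 1.81 mmol/L

CA = [HCO3⁻] + 2[CO3²⁻] = (α₁ + 2α₂)·DIC
At pH 7.29: [H⁺]/K1 = 10^-0.84 = 0.14454, K2/[H⁺] = 10^-3.00 = 0.0010000
α₁ = 1/(1 + 0.14454 + 0.0010000) = 1/1.1455 = 0.8729; α₂ = α₁·K2/[H⁺] = 0.0008729
α₁ + 2α₂ = 0.8747
DIC = CA / (α₁ + 2α₂) = 1.58 / 0.8747 = 1.81 mmol/L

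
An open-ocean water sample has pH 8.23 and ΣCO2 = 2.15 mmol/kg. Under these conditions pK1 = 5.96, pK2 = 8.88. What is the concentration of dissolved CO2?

[CO2*] = 9.39 μmol/kg

α₀ = 1 / (1 + K1/[H⁺] + K1K2/[H⁺]²) = 1 / (1 + 10^+2.27 + 10^+1.62)
   = 1 / (1 + 186.21 + 41.687) = 1/228.90 = 0.004369
[CO2*] = α₀ × DIC = 0.004369 × 2.15 = 0.00939 mmol/kg = 9.39 μmol/kg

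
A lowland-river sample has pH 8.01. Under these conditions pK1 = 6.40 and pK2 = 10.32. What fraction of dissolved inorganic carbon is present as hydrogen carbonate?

α₁ = 0.971

α₁ = 1 / (1 + [H⁺]/K1 + K2/[H⁺]) = 1 / (1 + 10^-1.61 + 10^-2.31)
   = 1 / (1 + 0.024547 + 0.0048978) = 1/1.0294 = 0.9714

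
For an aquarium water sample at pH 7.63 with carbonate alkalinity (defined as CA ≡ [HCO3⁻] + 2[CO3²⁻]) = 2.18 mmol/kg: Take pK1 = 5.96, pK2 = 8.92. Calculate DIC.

CA = [HCO3⁻] + 2[CO3²⁻] = (α₁ + 2α₂)·DIC
At pH 7.63: [H⁺]/K1 = 10^-1.67 = 0.021380, K2/[H⁺] = 10^-1.29 = 0.051286
α₁ = 1/(1 + 0.021380 + 0.051286) = 1/1.0727 = 0.9323; α₂ = α₁·K2/[H⁺] = 0.04781
α₁ + 2α₂ = 1.0279
DIC = CA / (α₁ + 2α₂) = 2.18 / 1.0279 = 2.12 mmol/kg

DIC = 2.12 mmol/kg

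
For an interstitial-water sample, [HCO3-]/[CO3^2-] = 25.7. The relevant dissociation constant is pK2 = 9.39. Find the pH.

From K2 = [H⁺][CO3^2-]/[HCO3-]:  pH = pK2 − log₁₀([HCO3-]/[CO3^2-])
log₁₀(25.7) = +1.410
pH = 9.39 − (+1.410) = 7.98

pH = 7.98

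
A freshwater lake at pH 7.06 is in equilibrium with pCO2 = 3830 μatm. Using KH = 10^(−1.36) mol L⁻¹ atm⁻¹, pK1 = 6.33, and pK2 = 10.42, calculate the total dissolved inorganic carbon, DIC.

DIC = 1.07 mmol/L

[CO2*] = KH · pCO2 = 10^(−1.36) × 3830×10^-6 = 1.672×10^-4 mol/L
α₀ = 1/(1 + K1/[H⁺] + K1K2/[H⁺]²) = 1/(1 + 10^+0.73 + 10^-2.63) = 0.1569
DIC = [CO2*]/α₀ = 1.672×10^-4 / 0.1569 = 1.07 mmol/L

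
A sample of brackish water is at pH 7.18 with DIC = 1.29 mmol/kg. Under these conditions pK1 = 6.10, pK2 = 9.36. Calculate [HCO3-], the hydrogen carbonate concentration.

[HCO3⁻] = 1.18 mmol/kg

α₁ = 1 / (1 + [H⁺]/K1 + K2/[H⁺]) = 1 / (1 + 10^-1.08 + 10^-2.18)
   = 1 / (1 + 0.083176 + 0.0066069) = 1/1.0898 = 0.9176
[HCO3⁻] = α₁ × DIC = 0.9176 × 1.29 = 1.18 mmol/kg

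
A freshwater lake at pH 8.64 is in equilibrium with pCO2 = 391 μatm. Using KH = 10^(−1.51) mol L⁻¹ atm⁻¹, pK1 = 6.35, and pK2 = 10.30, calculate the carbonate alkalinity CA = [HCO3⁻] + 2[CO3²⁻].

[CO2*] = KH · pCO2 = 10^(−1.51) × 391×10^-6 = 1.208×10^-5 mol/L
α₀ = 1/(1 + K1/[H⁺] + K1K2/[H⁺]²) = 1/(1 + 10^+2.29 + 10^+0.63) = 0.004994
DIC = [CO2*]/α₀ = 1.208×10^-5 / 0.004994 = 2.420 mmol/L
CA = (α₁ + 2α₂)·DIC = (0.9737 + 2×0.02130) × 2.420 = 2.46 mmol/L

CA = 2.46 mmol/L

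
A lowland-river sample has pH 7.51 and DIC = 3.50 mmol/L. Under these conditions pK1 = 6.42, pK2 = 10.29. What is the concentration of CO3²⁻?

α₂ = 1 / (1 + [H⁺]/K2 + [H⁺]²/(K1K2)) = 1 / (1 + 10^+2.78 + 10^+1.69)
   = 1 / (1 + 602.56 + 48.978) = 1/652.54 = 0.001532
[CO3²⁻] = α₂ × DIC = 0.001532 × 3.50 = 0.00536 mmol/L = 5.36 μmol/L

[CO3²⁻] = 5.36 μmol/L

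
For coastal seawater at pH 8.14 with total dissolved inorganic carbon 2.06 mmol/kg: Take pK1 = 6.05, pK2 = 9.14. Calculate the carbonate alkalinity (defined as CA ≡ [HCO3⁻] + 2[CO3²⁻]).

CA = [HCO3⁻] + 2[CO3²⁻] = (α₁ + 2α₂)·DIC
At pH 8.14: [H⁺]/K1 = 10^-2.09 = 0.0081283, K2/[H⁺] = 10^-1.00 = 0.10000
α₁ = 1/(1 + 0.0081283 + 0.10000) = 1/1.1081 = 0.9024; α₂ = α₁·K2/[H⁺] = 0.09024
α₁ + 2α₂ = 1.0829
CA = 1.0829 × 2.06 = 2.23 mmol/kg

CA = 2.23 mmol/kg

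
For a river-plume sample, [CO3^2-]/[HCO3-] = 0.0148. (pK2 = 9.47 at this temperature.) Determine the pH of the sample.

pH = 7.64

From K2 = [H⁺][CO3^2-]/[HCO3-]:  pH = pK2 + log₁₀([CO3^2-]/[HCO3-])
log₁₀(0.0148) = -1.830
pH = 9.47 + (-1.830) = 7.64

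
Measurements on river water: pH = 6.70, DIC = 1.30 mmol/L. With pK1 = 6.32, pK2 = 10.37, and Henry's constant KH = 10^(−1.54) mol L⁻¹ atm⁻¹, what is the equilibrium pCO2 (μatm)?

pCO2 = 1.33×10^4 μatm

α₀ = 1 / (1 + K1/[H⁺] + K1K2/[H⁺]²) = 1 / (1 + 10^+0.38 + 10^-3.29)
   = 1 / (1 + 2.3988 + 0.00051286) = 1/3.3993 = 0.2942
[CO2*] = α₀ × DIC = 0.2942 × 1.30 = 0.3824 mmol/L
pCO2 = [CO2*]/KH = 3.824×10^-4 / 2.884×10^-2 = 1.33×10^4 μatm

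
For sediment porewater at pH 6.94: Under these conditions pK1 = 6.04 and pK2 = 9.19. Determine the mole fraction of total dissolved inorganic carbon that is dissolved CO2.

α₀ = 1 / (1 + K1/[H⁺] + K1K2/[H⁺]²) = 1 / (1 + 10^+0.90 + 10^-1.35)
   = 1 / (1 + 7.9433 + 0.044668) = 1/8.9880 = 0.1113

α₀ = 0.111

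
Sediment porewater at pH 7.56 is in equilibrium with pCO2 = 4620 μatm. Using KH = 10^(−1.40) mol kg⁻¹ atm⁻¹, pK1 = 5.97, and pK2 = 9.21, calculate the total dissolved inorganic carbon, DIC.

DIC = 7.50 mmol/kg

[CO2*] = KH · pCO2 = 10^(−1.40) × 4620×10^-6 = 1.839×10^-4 mol/kg
α₀ = 1/(1 + K1/[H⁺] + K1K2/[H⁺]²) = 1/(1 + 10^+1.59 + 10^-0.06) = 0.02452
DIC = [CO2*]/α₀ = 1.839×10^-4 / 0.02452 = 7.50 mmol/kg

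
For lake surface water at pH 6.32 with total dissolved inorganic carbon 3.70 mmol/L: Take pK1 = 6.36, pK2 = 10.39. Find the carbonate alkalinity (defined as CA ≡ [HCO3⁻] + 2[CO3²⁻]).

CA = [HCO3⁻] + 2[CO3²⁻] = (α₁ + 2α₂)·DIC
At pH 6.32: [H⁺]/K1 = 10^0.04 = 1.0965, K2/[H⁺] = 10^-4.07 = 8.5114×10^-5
α₁ = 1/(1 + 1.0965 + 8.5114×10^-5) = 1/2.0966 = 0.4770; α₂ = α₁·K2/[H⁺] = 4.060×10^-5
α₁ + 2α₂ = 0.4771
CA = 0.4771 × 3.70 = 1.77 mmol/L

CA = 1.77 mmol/L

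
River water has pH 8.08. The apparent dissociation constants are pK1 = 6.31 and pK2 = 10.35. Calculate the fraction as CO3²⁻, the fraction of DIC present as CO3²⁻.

α₂ = 1 / (1 + [H⁺]/K2 + [H⁺]²/(K1K2)) = 1 / (1 + 10^+2.27 + 10^+0.50)
   = 1 / (1 + 186.21 + 3.1623) = 1/190.37 = 0.005253

α₂ = 0.00525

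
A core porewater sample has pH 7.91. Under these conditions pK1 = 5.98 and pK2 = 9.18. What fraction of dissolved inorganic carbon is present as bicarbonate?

α₁ = 0.939

α₁ = 1 / (1 + [H⁺]/K1 + K2/[H⁺]) = 1 / (1 + 10^-1.93 + 10^-1.27)
   = 1 / (1 + 0.011749 + 0.053703) = 1/1.0655 = 0.9386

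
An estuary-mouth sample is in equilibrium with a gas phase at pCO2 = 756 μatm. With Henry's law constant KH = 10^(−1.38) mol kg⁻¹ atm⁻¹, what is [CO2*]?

KH = 10^(−1.38) = 4.169×10^-2 mol kg⁻¹ atm⁻¹
[CO2*] = KH · pCO2 = 4.169×10^-2 × 756×10^-6 atm = 3.15×10^-5 mol/kg

[CO2*] = 31.5 μmol/kg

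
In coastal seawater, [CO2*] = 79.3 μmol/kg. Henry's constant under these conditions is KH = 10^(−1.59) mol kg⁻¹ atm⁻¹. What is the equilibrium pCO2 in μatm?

pCO2 = 3090 μatm

KH = 10^(−1.59) = 2.570×10^-2 mol kg⁻¹ atm⁻¹
pCO2 = [CO2*]/KH = 79.3×10^-6 / 2.570×10^-2 = 3.09×10^-3 atm = 3090 μatm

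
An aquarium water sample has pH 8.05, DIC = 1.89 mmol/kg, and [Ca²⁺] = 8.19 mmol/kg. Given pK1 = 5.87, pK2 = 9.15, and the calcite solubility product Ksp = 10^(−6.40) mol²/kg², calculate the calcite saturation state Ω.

α₂ = 1 / (1 + [H⁺]/K2 + [H⁺]²/(K1K2)) = 1 / (1 + 10^+1.10 + 10^-1.08)
   = 1 / (1 + 12.589 + 0.083176) = 1/13.672 = 0.07314
[CO3²⁻] = α₂ × DIC = 0.07314 × 1.89 = 0.1382 mmol/kg
Ksp = 10^(−6.40) = 3.981×10^-7
Ω = [Ca²⁺][CO3²⁻]/Ksp = (8.19×10^-3)(1.382×10^-4) / 3.981×10^-7 = 2.84

Ω = 2.84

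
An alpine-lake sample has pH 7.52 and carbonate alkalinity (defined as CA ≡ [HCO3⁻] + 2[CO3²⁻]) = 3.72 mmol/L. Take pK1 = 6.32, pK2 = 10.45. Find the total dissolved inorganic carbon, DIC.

DIC = 3.95 mmol/L

CA = [HCO3⁻] + 2[CO3²⁻] = (α₁ + 2α₂)·DIC
At pH 7.52: [H⁺]/K1 = 10^-1.20 = 0.063096, K2/[H⁺] = 10^-2.93 = 0.0011749
α₁ = 1/(1 + 0.063096 + 0.0011749) = 1/1.0643 = 0.9396; α₂ = α₁·K2/[H⁺] = 0.001104
α₁ + 2α₂ = 0.9418
DIC = CA / (α₁ + 2α₂) = 3.72 / 0.9418 = 3.95 mmol/L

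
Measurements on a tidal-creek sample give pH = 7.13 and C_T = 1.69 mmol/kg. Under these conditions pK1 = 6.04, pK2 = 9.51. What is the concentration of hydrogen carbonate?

[HCO3⁻] = 1.56 mmol/kg

α₁ = 1 / (1 + [H⁺]/K1 + K2/[H⁺]) = 1 / (1 + 10^-1.09 + 10^-2.38)
   = 1 / (1 + 0.081283 + 0.0041687) = 1/1.0855 = 0.9213
[HCO3⁻] = α₁ × DIC = 0.9213 × 1.69 = 1.56 mmol/kg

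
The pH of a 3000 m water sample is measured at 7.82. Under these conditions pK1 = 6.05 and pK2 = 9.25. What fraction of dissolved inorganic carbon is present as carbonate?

α₂ = 1 / (1 + [H⁺]/K2 + [H⁺]²/(K1K2)) = 1 / (1 + 10^+1.43 + 10^-0.34)
   = 1 / (1 + 26.915 + 0.45709) = 1/28.372 = 0.03525

α₂ = 0.0352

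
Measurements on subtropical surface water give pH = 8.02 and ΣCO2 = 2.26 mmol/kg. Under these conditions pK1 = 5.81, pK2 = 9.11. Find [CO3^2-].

α₂ = 1 / (1 + [H⁺]/K2 + [H⁺]²/(K1K2)) = 1 / (1 + 10^+1.09 + 10^-1.12)
   = 1 / (1 + 12.303 + 0.075858) = 1/13.379 = 0.07475
[CO3²⁻] = α₂ × DIC = 0.07475 × 2.26 = 0.169 mmol/kg

[CO3²⁻] = 0.169 mmol/kg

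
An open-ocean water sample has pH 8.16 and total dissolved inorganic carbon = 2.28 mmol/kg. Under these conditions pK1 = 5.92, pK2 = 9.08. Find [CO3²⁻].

α₂ = 1 / (1 + [H⁺]/K2 + [H⁺]²/(K1K2)) = 1 / (1 + 10^+0.92 + 10^-1.32)
   = 1 / (1 + 8.3176 + 0.047863) = 1/9.3655 = 0.1068
[CO3²⁻] = α₂ × DIC = 0.1068 × 2.28 = 0.243 mmol/kg

[CO3²⁻] = 0.243 mmol/kg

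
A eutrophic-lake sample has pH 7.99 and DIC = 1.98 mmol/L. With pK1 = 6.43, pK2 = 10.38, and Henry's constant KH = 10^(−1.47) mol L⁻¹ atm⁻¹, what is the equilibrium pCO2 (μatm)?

α₀ = 1 / (1 + K1/[H⁺] + K1K2/[H⁺]²) = 1 / (1 + 10^+1.56 + 10^-0.83)
   = 1 / (1 + 36.308 + 0.14791) = 1/37.456 = 0.02670
[CO2*] = α₀ × DIC = 0.02670 × 1.98 = 0.05286 mmol/L
pCO2 = [CO2*]/KH = 5.286×10^-5 / 3.388×10^-2 = 1560 μatm

pCO2 = 1560 μatm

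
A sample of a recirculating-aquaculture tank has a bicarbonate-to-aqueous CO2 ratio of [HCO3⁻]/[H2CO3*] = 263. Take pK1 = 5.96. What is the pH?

pH = 8.38

From K1 = [H⁺][HCO3⁻]/[H2CO3*]:  pH = pK1 + log₁₀([HCO3⁻]/[H2CO3*])
log₁₀(263) = +2.420
pH = 5.96 + (+2.420) = 8.38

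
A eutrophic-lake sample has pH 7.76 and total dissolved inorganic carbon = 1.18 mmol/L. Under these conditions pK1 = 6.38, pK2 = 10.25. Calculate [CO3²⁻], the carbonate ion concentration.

[CO3²⁻] = 3.65 μmol/L

α₂ = 1 / (1 + [H⁺]/K2 + [H⁺]²/(K1K2)) = 1 / (1 + 10^+2.49 + 10^+1.11)
   = 1 / (1 + 309.03 + 12.882) = 1/322.91 = 0.003097
[CO3²⁻] = α₂ × DIC = 0.003097 × 1.18 = 0.00365 mmol/L = 3.65 μmol/L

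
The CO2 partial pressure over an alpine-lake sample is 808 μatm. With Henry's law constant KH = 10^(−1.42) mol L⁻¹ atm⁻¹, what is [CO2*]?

[CO2*] = 30.7 μmol/L

KH = 10^(−1.42) = 3.802×10^-2 mol L⁻¹ atm⁻¹
[CO2*] = KH · pCO2 = 3.802×10^-2 × 808×10^-6 atm = 3.07×10^-5 mol/L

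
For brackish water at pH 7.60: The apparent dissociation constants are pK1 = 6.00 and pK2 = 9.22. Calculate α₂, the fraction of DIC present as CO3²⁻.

α₂ = 0.0229

α₂ = 1 / (1 + [H⁺]/K2 + [H⁺]²/(K1K2)) = 1 / (1 + 10^+1.62 + 10^+0.02)
   = 1 / (1 + 41.687 + 1.0471) = 1/43.734 = 0.02287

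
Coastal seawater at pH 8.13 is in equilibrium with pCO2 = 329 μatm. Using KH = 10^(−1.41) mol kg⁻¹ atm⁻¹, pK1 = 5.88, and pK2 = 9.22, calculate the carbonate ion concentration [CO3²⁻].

[CO3²⁻] = 0.185 mmol/kg

[CO2*] = KH · pCO2 = 10^(−1.41) × 329×10^-6 = 1.280×10^-5 mol/kg
α₀ = 1/(1 + K1/[H⁺] + K1K2/[H⁺]²) = 1/(1 + 10^+2.25 + 10^+1.16) = 0.005174
DIC = [CO2*]/α₀ = 1.280×10^-5 / 0.005174 = 2.474 mmol/kg
[CO3²⁻] = α₂·DIC; α₂ = 0.07478, so [CO3²⁻] = 0.07478 × 2.474 = 0.185 mmol/kg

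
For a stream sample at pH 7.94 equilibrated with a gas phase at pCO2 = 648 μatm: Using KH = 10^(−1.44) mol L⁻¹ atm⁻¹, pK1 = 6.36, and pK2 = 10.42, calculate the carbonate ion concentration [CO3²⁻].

[CO3²⁻] = 2.96 μmol/L

[CO2*] = KH · pCO2 = 10^(−1.44) × 648×10^-6 = 2.353×10^-5 mol/L
α₀ = 1/(1 + K1/[H⁺] + K1K2/[H⁺]²) = 1/(1 + 10^+1.58 + 10^-0.90) = 0.02555
DIC = [CO2*]/α₀ = 2.353×10^-5 / 0.02555 = 0.9210 mmol/L
[CO3²⁻] = α₂·DIC; α₂ = 0.003216, so [CO3²⁻] = 0.003216 × 0.9210 = 0.00296 mmol/L = 2.96 μmol/L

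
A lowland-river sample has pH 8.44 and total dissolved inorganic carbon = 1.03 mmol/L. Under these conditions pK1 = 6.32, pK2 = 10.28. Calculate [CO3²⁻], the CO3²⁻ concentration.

[CO3²⁻] = 14.6 μmol/L

α₂ = 1 / (1 + [H⁺]/K2 + [H⁺]²/(K1K2)) = 1 / (1 + 10^+1.84 + 10^-0.28)
   = 1 / (1 + 69.183 + 0.52481) = 1/70.708 = 0.01414
[CO3²⁻] = α₂ × DIC = 0.01414 × 1.03 = 0.0146 mmol/L = 14.6 μmol/L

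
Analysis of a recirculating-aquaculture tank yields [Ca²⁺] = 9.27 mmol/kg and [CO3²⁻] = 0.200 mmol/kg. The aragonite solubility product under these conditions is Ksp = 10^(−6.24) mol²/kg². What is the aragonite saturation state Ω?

Ksp = 10^(−6.24) = 5.754×10^-7
Ω = [Ca²⁺][CO3²⁻]/Ksp = (9.27×10^-3)(0.200×10^-3) / 5.754×10^-7 = 3.22

Ω = 3.22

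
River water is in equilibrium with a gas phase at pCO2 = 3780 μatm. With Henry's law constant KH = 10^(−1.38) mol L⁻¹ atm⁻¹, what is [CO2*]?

[CO2*] = 158 μmol/L

KH = 10^(−1.38) = 4.169×10^-2 mol L⁻¹ atm⁻¹
[CO2*] = KH · pCO2 = 4.169×10^-2 × 3780×10^-6 atm = 1.58×10^-4 mol/L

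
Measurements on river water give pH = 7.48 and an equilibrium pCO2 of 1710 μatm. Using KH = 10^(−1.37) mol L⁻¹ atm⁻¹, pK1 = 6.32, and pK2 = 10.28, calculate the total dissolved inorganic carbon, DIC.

DIC = 1.13 mmol/L

[CO2*] = KH · pCO2 = 10^(−1.37) × 1710×10^-6 = 7.295×10^-5 mol/L
α₀ = 1/(1 + K1/[H⁺] + K1K2/[H⁺]²) = 1/(1 + 10^+1.16 + 10^-1.64) = 0.06461
DIC = [CO2*]/α₀ = 7.295×10^-5 / 0.06461 = 1.13 mmol/L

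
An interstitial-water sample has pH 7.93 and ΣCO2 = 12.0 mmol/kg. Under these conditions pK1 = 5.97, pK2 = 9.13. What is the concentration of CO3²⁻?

[CO3²⁻] = 0.705 mmol/kg

α₂ = 1 / (1 + [H⁺]/K2 + [H⁺]²/(K1K2)) = 1 / (1 + 10^+1.20 + 10^-0.76)
   = 1 / (1 + 15.849 + 0.17378) = 1/17.023 = 0.05875
[CO3²⁻] = α₂ × DIC = 0.05875 × 12.0 = 0.705 mmol/kg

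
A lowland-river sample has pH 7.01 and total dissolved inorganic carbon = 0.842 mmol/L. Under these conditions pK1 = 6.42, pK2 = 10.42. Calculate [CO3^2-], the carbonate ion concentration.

α₂ = 1 / (1 + [H⁺]/K2 + [H⁺]²/(K1K2)) = 1 / (1 + 10^+3.41 + 10^+2.82)
   = 1 / (1 + 2570.4 + 660.69) = 1/3232.1 = 0.0003094
[CO3²⁻] = α₂ × DIC = 0.0003094 × 0.842 = 0.000261 mmol/L = 0.261 μmol/L

[CO3²⁻] = 0.261 μmol/L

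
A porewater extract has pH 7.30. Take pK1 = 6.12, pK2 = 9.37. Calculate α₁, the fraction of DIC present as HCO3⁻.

α₁ = 0.931

α₁ = 1 / (1 + [H⁺]/K1 + K2/[H⁺]) = 1 / (1 + 10^-1.18 + 10^-2.07)
   = 1 / (1 + 0.066069 + 0.0085114) = 1/1.0746 = 0.9306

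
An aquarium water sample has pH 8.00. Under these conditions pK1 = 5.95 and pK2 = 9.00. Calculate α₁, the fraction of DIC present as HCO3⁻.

α₁ = 0.902

α₁ = 1 / (1 + [H⁺]/K1 + K2/[H⁺]) = 1 / (1 + 10^-2.05 + 10^-1.00)
   = 1 / (1 + 0.0089125 + 0.10000) = 1/1.1089 = 0.9018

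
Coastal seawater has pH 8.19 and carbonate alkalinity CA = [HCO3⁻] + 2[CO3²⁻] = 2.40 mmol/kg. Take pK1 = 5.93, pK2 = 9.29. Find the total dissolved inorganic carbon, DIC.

CA = [HCO3⁻] + 2[CO3²⁻] = (α₁ + 2α₂)·DIC
At pH 8.19: [H⁺]/K1 = 10^-2.26 = 0.0054954, K2/[H⁺] = 10^-1.10 = 0.079433
α₁ = 1/(1 + 0.0054954 + 0.079433) = 1/1.0849 = 0.9217; α₂ = α₁·K2/[H⁺] = 0.07321
α₁ + 2α₂ = 1.0681
DIC = CA / (α₁ + 2α₂) = 2.40 / 1.0681 = 2.25 mmol/kg

DIC = 2.25 mmol/kg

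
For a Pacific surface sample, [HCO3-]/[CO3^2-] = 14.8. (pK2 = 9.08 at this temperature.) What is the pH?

From K2 = [H⁺][CO3^2-]/[HCO3-]:  pH = pK2 − log₁₀([HCO3-]/[CO3^2-])
log₁₀(14.8) = +1.170
pH = 9.08 − (+1.170) = 7.91

pH = 7.91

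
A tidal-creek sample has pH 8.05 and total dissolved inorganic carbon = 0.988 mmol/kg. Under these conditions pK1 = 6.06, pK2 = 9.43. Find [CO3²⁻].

α₂ = 1 / (1 + [H⁺]/K2 + [H⁺]²/(K1K2)) = 1 / (1 + 10^+1.38 + 10^-0.61)
   = 1 / (1 + 23.988 + 0.24547) = 1/25.234 = 0.03963
[CO3²⁻] = α₂ × DIC = 0.03963 × 0.988 = 0.0392 mmol/kg

[CO3²⁻] = 0.0392 mmol/kg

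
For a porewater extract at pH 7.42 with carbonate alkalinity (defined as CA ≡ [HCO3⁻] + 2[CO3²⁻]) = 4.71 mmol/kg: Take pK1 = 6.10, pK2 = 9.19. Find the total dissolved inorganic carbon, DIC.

DIC = 4.85 mmol/kg

CA = [HCO3⁻] + 2[CO3²⁻] = (α₁ + 2α₂)·DIC
At pH 7.42: [H⁺]/K1 = 10^-1.32 = 0.047863, K2/[H⁺] = 10^-1.77 = 0.016982
α₁ = 1/(1 + 0.047863 + 0.016982) = 1/1.0648 = 0.9391; α₂ = α₁·K2/[H⁺] = 0.01595
α₁ + 2α₂ = 0.9710
DIC = CA / (α₁ + 2α₂) = 4.71 / 0.9710 = 4.85 mmol/kg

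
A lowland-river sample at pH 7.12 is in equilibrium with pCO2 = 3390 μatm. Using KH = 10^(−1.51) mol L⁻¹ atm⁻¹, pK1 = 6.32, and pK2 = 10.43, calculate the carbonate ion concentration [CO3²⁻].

[CO2*] = KH · pCO2 = 10^(−1.51) × 3390×10^-6 = 1.048×10^-4 mol/L
α₀ = 1/(1 + K1/[H⁺] + K1K2/[H⁺]²) = 1/(1 + 10^+0.80 + 10^-2.51) = 0.1367
DIC = [CO2*]/α₀ = 1.048×10^-4 / 0.1367 = 0.7661 mmol/L
[CO3²⁻] = α₂·DIC; α₂ = 0.0004226, so [CO3²⁻] = 0.0004226 × 0.7661 = 0.000324 mmol/L = 0.324 μmol/L

[CO3²⁻] = 0.324 μmol/L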